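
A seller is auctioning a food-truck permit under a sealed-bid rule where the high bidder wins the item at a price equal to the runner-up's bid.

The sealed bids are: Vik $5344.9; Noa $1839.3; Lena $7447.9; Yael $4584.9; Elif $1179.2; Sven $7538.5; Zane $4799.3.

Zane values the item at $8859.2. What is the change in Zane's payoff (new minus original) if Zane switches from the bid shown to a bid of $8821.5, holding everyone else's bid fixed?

The highest bid among the other bidders is $7538.5; Zane's bid doesn't change that.
Original bid $4799.3: Zane is not highest (top rival bid is $7538.5); payoff $0.
Alternative bid $8821.5: Zane is highest, pays the top rival bid $7538.5; payoff $8859.2 − $7538.5 = $1320.7.
Change in payoff = $1320.7 − ($0) = $1320.7.

$1320.7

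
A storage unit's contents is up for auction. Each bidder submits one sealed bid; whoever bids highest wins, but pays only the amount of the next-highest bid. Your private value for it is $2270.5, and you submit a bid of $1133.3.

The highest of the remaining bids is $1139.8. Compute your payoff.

$0

Your bid $1133.3 is below the highest competing bid $1139.8, so you lose.
A losing bidder pays nothing and receives nothing: payoff = $0.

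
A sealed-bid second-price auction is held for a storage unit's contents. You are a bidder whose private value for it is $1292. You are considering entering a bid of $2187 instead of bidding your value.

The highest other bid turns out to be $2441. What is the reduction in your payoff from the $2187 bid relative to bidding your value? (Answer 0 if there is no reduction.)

$0

Bidding your value $1292: you lose (since $1292 < $2441). Payoff $0.
Bidding $2187: you lose. Payoff $0.
Difference = $0 − $0 = $0; both bids lead to the same outcome because the competing bid is above both your value and your alternative bid.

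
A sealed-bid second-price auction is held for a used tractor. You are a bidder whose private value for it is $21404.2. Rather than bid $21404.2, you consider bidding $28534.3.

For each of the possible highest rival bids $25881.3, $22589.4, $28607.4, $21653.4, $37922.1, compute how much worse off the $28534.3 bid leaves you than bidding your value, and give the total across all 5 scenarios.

The deviation costs you only when the competing bid falls strictly between $21404.2 and $28534.3; elsewhere both bids give the same outcome.
$25881.3: truthful payoff $0, deviation payoff −$4477.1 → loss $4477.1.
$22589.4: truthful payoff $0, deviation payoff −$1185.2 → loss $1185.2.
$28607.4: outcomes coincide → loss $0.
$21653.4: truthful payoff $0, deviation payoff −$249.2 → loss $249.2.
$37922.1: outcomes coincide → loss $0.
Total loss = $4477.1 + $1185.2 + $249.2 = $5911.5.

$5911.5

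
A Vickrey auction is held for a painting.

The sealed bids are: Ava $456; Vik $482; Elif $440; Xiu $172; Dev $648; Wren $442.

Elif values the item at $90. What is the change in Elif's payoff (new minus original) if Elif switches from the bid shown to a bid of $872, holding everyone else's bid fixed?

The highest bid among the other bidders is $648; Elif's bid doesn't change that.
Original bid $440: Elif is not highest (top rival bid is $648); payoff $0.
Alternative bid $872: Elif is highest, pays the top rival bid $648; payoff $90 − $648 = −$558.
Change in payoff = −$558 − ($0) = −$558.

−$558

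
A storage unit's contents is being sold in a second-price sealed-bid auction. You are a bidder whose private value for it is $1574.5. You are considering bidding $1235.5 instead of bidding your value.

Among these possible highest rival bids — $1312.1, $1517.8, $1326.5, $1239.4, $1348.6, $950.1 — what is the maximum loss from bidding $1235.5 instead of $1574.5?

$335.1

$1312.1: truthful gives $262.4, deviation gives $0 → loss $262.4.
$1517.8: truthful gives $56.7, deviation gives $0 → loss $56.7.
$1326.5: truthful gives $248, deviation gives $0 → loss $248.
$1239.4: truthful gives $335.1, deviation gives $0 → loss $335.1.
$1348.6: truthful gives $225.9, deviation gives $0 → loss $225.9.
$950.1: same outcome either way → loss $0.
Maximum loss: $335.1.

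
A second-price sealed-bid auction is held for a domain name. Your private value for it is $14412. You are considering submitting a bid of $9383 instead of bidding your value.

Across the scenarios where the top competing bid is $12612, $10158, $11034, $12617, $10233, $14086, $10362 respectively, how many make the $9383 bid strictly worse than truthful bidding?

7

The deviation hurts exactly when the highest competing bid lies strictly between $9383 and $14412 — underbidding then forfeits a profitable win.
$12612: inside the interval → strictly worse (loss $1800).
$10158: inside the interval → strictly worse (loss $4254).
$11034: inside the interval → strictly worse (loss $3378).
$12617: inside the interval → strictly worse (loss $1795).
$10233: inside the interval → strictly worse (loss $4179).
$14086: inside the interval → strictly worse (loss $326).
$10362: inside the interval → strictly worse (loss $4050).
Count: 7.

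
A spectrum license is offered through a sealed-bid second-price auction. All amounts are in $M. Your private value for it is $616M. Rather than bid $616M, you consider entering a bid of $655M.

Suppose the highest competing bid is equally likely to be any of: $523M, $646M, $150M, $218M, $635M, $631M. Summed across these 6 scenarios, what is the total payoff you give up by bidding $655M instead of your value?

The deviation costs you only when the competing bid falls strictly between $616M and $655M; elsewhere both bids give the same outcome.
$523M: outcomes coincide → loss $0M.
$646M: truthful payoff $0M, deviation payoff −$30M → loss $30M.
$150M: outcomes coincide → loss $0M.
$218M: outcomes coincide → loss $0M.
$635M: truthful payoff $0M, deviation payoff −$19M → loss $19M.
$631M: truthful payoff $0M, deviation payoff −$15M → loss $15M.
Total loss = $30M + $19M + $15M = $64M.

$64M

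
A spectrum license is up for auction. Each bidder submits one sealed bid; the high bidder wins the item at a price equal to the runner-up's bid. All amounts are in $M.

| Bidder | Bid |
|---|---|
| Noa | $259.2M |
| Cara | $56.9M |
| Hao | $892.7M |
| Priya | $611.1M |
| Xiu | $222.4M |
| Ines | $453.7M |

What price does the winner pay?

$611.1M

Highest bid: Hao at $892.7M, so Hao wins.
Second-highest bid: Priya at $611.1M — that is the price the winner pays.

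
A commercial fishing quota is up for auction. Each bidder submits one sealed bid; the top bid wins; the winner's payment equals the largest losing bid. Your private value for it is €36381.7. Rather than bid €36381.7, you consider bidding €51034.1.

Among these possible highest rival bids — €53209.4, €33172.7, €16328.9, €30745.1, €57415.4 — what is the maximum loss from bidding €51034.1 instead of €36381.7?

€53209.4: same outcome either way → loss €0.
€33172.7: same outcome either way → loss €0.
€16328.9: same outcome either way → loss €0.
€30745.1: same outcome either way → loss €0.
€57415.4: same outcome either way → loss €0.
Maximum loss: €0.

€0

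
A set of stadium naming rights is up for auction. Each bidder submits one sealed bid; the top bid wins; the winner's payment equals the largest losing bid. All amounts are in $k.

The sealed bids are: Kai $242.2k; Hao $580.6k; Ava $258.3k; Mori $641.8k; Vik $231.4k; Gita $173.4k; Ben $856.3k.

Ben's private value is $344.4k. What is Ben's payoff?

−$297.4k

Highest bid: Ben at $856.3k, so Ben wins.
Second-highest bid: Mori at $641.8k — that is the price the winner pays.
Ben's payoff = value − price = $344.4k − $641.8k = −$297.4k.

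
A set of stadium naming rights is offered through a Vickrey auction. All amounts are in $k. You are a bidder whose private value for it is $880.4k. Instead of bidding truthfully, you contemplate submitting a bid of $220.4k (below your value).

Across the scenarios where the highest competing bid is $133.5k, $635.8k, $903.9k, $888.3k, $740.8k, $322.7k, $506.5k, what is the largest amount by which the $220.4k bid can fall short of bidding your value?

$557.7k

$133.5k: same outcome either way → loss $0k.
$635.8k: truthful gives $244.6k, deviation gives $0k → loss $244.6k.
$903.9k: same outcome either way → loss $0k.
$888.3k: same outcome either way → loss $0k.
$740.8k: truthful gives $139.6k, deviation gives $0k → loss $139.6k.
$322.7k: truthful gives $557.7k, deviation gives $0k → loss $557.7k.
$506.5k: truthful gives $373.9k, deviation gives $0k → loss $373.9k.
Maximum loss: $557.7k.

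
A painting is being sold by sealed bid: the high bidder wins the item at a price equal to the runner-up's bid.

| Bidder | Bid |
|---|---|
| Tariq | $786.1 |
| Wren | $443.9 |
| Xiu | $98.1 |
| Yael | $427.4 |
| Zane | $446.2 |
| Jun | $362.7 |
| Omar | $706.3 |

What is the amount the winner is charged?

$706.3

Highest bid: Tariq at $786.1, so Tariq wins.
Second-highest bid: Omar at $706.3 — that is the price the winner pays.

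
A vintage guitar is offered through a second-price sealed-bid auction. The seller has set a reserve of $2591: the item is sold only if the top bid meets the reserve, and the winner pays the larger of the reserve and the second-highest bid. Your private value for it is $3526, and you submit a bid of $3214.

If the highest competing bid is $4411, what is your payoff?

$0

Your bid $3214 is below the highest competing bid $4411, so you lose. Payoff $0.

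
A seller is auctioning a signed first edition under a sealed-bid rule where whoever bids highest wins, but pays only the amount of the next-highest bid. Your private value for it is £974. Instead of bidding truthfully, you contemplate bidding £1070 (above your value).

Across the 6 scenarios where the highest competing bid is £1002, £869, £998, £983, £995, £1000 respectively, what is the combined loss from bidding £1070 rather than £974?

£108

The deviation costs you only when the competing bid falls strictly between £974 and £1070; elsewhere both bids give the same outcome.
£1002: truthful payoff £0, deviation payoff −£28 → loss £28.
£869: outcomes coincide → loss £0.
£998: truthful payoff £0, deviation payoff −£24 → loss £24.
£983: truthful payoff £0, deviation payoff −£9 → loss £9.
£995: truthful payoff £0, deviation payoff −£21 → loss £21.
£1000: truthful payoff £0, deviation payoff −£26 → loss £26.
Total loss = £28 + £24 + £9 + £21 + £26 = £108.
Because the price is fixed by the runner-up's bid, deviating from your value can only change a good outcome into a bad one — never the reverse.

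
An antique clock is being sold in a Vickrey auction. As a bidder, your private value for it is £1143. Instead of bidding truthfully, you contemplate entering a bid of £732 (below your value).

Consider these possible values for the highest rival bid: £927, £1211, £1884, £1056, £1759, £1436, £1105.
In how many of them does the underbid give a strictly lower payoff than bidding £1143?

3

The deviation hurts exactly when the highest competing bid lies strictly between £732 and £1143 — underbidding then forfeits a profitable win.
£927: inside the interval → strictly worse (loss £216).
£1211: above both → same outcome either way.
£1884: above both → same outcome either way.
£1056: inside the interval → strictly worse (loss £87).
£1759: above both → same outcome either way.
£1436: above both → same outcome either way.
£1105: inside the interval → strictly worse (loss £38).
Count: 3.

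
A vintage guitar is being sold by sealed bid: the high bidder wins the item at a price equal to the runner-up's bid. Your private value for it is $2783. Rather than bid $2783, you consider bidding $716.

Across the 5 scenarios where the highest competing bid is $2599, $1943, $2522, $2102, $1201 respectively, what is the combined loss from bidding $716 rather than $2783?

$3548

The deviation costs you only when the competing bid falls strictly between $716 and $2783; elsewhere both bids give the same outcome.
$2599: truthful payoff $184, deviation payoff $0 → loss $184.
$1943: truthful payoff $840, deviation payoff $0 → loss $840.
$2522: truthful payoff $261, deviation payoff $0 → loss $261.
$2102: truthful payoff $681, deviation payoff $0 → loss $681.
$1201: truthful payoff $1582, deviation payoff $0 → loss $1582.
Total loss = $184 + $840 + $261 + $681 + $1582 = $3548.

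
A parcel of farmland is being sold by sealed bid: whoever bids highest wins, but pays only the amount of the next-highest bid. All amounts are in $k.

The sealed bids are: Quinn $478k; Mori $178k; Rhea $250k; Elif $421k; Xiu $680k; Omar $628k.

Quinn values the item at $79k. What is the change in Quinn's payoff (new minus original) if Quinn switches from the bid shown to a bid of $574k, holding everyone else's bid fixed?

$0k

The highest bid among the other bidders is $680k; Quinn's bid doesn't change that.
Original bid $478k: Quinn is not highest (top rival bid is $680k); payoff $0k.
Alternative bid $574k: Quinn is not highest (top rival bid is $680k); payoff $0k.
Change in payoff = $0k − ($0k) = $0k.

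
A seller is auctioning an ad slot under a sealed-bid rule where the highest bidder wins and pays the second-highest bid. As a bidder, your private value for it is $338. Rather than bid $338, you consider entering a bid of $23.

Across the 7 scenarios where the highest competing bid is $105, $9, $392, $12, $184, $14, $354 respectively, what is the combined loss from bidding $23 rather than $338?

$387

The deviation costs you only when the competing bid falls strictly between $23 and $338; elsewhere both bids give the same outcome.
$105: truthful payoff $233, deviation payoff $0 → loss $233.
$9: outcomes coincide → loss $0.
$392: outcomes coincide → loss $0.
$12: outcomes coincide → loss $0.
$184: truthful payoff $154, deviation payoff $0 → loss $154.
$14: outcomes coincide → loss $0.
$354: outcomes coincide → loss $0.
Total loss = $233 + $154 = $387.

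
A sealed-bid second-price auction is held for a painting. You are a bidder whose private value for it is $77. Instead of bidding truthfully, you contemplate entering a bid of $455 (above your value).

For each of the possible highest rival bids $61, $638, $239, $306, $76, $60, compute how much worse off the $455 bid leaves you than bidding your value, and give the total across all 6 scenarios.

The deviation costs you only when the competing bid falls strictly between $77 and $455; elsewhere both bids give the same outcome.
$61: outcomes coincide → loss $0.
$638: outcomes coincide → loss $0.
$239: truthful payoff $0, deviation payoff −$162 → loss $162.
$306: truthful payoff $0, deviation payoff −$229 → loss $229.
$76: outcomes coincide → loss $0.
$60: outcomes coincide → loss $0.
Total loss = $162 + $229 = $391.

$391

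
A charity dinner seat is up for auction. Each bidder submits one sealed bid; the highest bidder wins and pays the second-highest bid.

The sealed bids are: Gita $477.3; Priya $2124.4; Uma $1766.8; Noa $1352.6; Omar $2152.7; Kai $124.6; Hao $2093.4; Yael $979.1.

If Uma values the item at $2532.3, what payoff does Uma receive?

$0

Highest bid: Omar at $2152.7, so Omar wins.
Second-highest bid: Priya at $2124.4 — that is the price the winner pays.
Uma did not win, so Uma pays nothing and receives nothing: payoff $0.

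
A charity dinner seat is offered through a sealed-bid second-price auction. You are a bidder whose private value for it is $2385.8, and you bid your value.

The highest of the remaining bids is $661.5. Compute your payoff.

$1724.3

Your bid $2385.8 exceeds the highest competing bid $661.5, so you win.
In a second-price auction the winner pays the second-highest bid, $661.5.
Payoff = value − price = $2385.8 − $661.5 = $1724.3.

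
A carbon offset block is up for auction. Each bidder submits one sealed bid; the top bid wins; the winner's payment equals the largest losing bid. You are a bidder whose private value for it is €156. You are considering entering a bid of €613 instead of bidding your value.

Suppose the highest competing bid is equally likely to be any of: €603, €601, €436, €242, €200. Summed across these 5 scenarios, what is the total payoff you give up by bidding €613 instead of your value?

The deviation costs you only when the competing bid falls strictly between €156 and €613; elsewhere both bids give the same outcome.
€603: truthful payoff €0, deviation payoff −€447 → loss €447.
€601: truthful payoff €0, deviation payoff −€445 → loss €445.
€436: truthful payoff €0, deviation payoff −€280 → loss €280.
€242: truthful payoff €0, deviation payoff −€86 → loss €86.
€200: truthful payoff €0, deviation payoff −€44 → loss €44.
Total loss = €447 + €445 + €280 + €86 + €44 = €1302.
In a second-price auction your bid sets only whether you win, not what you pay, so bidding your true value is weakly dominant.

€1302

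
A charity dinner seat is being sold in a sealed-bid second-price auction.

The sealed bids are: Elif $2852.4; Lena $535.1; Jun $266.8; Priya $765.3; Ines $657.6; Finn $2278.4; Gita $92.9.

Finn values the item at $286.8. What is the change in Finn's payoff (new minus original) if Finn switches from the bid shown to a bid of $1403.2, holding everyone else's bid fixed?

$0

The highest bid among the other bidders is $2852.4; Finn's bid doesn't change that.
Original bid $2278.4: Finn is not highest (top rival bid is $2852.4); payoff $0.
Alternative bid $1403.2: Finn is not highest (top rival bid is $2852.4); payoff $0.
Change in payoff = $0 − ($0) = $0.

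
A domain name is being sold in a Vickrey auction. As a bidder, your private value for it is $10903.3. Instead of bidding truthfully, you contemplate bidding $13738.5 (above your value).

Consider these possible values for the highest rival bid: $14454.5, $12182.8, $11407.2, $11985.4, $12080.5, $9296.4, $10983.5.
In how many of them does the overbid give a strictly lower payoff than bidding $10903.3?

The deviation hurts exactly when the highest competing bid lies strictly between $10903.3 and $13738.5 — overbidding then wins at a price above your value.
$14454.5: above both → same outcome either way.
$12182.8: inside the interval → strictly worse (loss $1279.5).
$11407.2: inside the interval → strictly worse (loss $503.9).
$11985.4: inside the interval → strictly worse (loss $1082.1).
$12080.5: inside the interval → strictly worse (loss $1177.2).
$9296.4: below both → same outcome either way.
$10983.5: inside the interval → strictly worse (loss $80.2).
Count: 5.

5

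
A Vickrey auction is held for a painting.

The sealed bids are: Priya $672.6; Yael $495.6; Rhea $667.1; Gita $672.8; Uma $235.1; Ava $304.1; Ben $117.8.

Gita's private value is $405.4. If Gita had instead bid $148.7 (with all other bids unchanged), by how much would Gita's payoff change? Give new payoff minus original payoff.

$267.2

The highest bid among the other bidders is $672.6; Gita's bid doesn't change that.
Original bid $672.8: Gita is highest, pays the top rival bid $672.6; payoff $405.4 − $672.6 = −$267.2.
Alternative bid $148.7: Gita is not highest (top rival bid is $672.6); payoff $0.
Change in payoff = $0 − (−$267.2) = $267.2.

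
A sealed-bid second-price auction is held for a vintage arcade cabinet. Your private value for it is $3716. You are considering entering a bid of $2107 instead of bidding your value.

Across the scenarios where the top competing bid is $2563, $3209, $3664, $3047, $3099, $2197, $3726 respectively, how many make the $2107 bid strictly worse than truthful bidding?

The deviation hurts exactly when the highest competing bid lies strictly between $2107 and $3716 — underbidding then forfeits a profitable win.
$2563: inside the interval → strictly worse (loss $1153).
$3209: inside the interval → strictly worse (loss $507).
$3664: inside the interval → strictly worse (loss $52).
$3047: inside the interval → strictly worse (loss $669).
$3099: inside the interval → strictly worse (loss $617).
$2197: inside the interval → strictly worse (loss $1519).
$3726: above both → same outcome either way.
Count: 6.

6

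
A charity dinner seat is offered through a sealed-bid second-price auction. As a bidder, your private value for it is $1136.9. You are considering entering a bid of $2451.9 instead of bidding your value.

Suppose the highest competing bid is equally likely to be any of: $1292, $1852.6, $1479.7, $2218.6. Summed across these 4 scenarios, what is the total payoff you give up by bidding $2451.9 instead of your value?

The deviation costs you only when the competing bid falls strictly between $1136.9 and $2451.9; elsewhere both bids give the same outcome.
$1292: truthful payoff $0, deviation payoff −$155.1 → loss $155.1.
$1852.6: truthful payoff $0, deviation payoff −$715.7 → loss $715.7.
$1479.7: truthful payoff $0, deviation payoff −$342.8 → loss $342.8.
$2218.6: truthful payoff $0, deviation payoff −$1081.7 → loss $1081.7.
Total loss = $155.1 + $715.7 + $342.8 + $1081.7 = $2295.3.

$2295.3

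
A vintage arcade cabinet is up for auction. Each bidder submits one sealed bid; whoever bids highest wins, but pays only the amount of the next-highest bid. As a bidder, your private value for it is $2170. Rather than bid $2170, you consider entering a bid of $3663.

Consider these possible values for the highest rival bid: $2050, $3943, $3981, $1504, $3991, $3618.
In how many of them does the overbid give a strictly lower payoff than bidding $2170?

1

The deviation hurts exactly when the highest competing bid lies strictly between $2170 and $3663 — overbidding then wins at a price above your value.
$2050: below both → same outcome either way.
$3943: above both → same outcome either way.
$3981: above both → same outcome either way.
$1504: below both → same outcome either way.
$3991: above both → same outcome either way.
$3618: inside the interval → strictly worse (loss $1448).
Count: 1.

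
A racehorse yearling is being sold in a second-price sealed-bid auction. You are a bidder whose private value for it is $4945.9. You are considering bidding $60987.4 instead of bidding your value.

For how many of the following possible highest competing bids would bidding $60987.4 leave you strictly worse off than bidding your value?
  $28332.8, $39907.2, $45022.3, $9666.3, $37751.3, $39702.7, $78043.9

6

The deviation hurts exactly when the highest competing bid lies strictly between $4945.9 and $60987.4 — overbidding then wins at a price above your value.
$28332.8: inside the interval → strictly worse (loss $23386.9).
$39907.2: inside the interval → strictly worse (loss $34961.3).
$45022.3: inside the interval → strictly worse (loss $40076.4).
$9666.3: inside the interval → strictly worse (loss $4720.4).
$37751.3: inside the interval → strictly worse (loss $32805.4).
$39702.7: inside the interval → strictly worse (loss $34756.8).
$78043.9: above both → same outcome either way.
Count: 6.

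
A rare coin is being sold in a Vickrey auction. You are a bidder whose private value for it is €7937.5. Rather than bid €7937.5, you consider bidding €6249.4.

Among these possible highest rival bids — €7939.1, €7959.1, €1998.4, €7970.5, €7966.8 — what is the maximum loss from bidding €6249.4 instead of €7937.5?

€0

€7939.1: same outcome either way → loss €0.
€7959.1: same outcome either way → loss €0.
€1998.4: same outcome either way → loss €0.
€7970.5: same outcome either way → loss €0.
€7966.8: same outcome either way → loss €0.
Maximum loss: €0.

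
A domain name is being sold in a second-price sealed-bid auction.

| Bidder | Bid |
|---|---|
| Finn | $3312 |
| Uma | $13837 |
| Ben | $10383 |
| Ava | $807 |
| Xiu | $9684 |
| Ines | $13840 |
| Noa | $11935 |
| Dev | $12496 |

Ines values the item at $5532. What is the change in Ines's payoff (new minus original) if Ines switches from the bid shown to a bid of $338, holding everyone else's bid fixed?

The highest bid among the other bidders is $13837; Ines's bid doesn't change that.
Original bid $13840: Ines is highest, pays the top rival bid $13837; payoff $5532 − $13837 = −$8305.
Alternative bid $338: Ines is not highest (top rival bid is $13837); payoff $0.
Change in payoff = $0 − (−$8305) = $8305.

$8305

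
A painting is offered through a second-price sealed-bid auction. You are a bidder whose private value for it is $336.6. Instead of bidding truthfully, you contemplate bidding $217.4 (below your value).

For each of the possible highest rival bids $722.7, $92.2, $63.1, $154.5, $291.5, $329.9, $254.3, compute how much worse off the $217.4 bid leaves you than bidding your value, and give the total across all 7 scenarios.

The deviation costs you only when the competing bid falls strictly between $217.4 and $336.6; elsewhere both bids give the same outcome.
$722.7: outcomes coincide → loss $0.
$92.2: outcomes coincide → loss $0.
$63.1: outcomes coincide → loss $0.
$154.5: outcomes coincide → loss $0.
$291.5: truthful payoff $45.1, deviation payoff $0 → loss $45.1.
$329.9: truthful payoff $6.7, deviation payoff $0 → loss $6.7.
$254.3: truthful payoff $82.3, deviation payoff $0 → loss $82.3.
Total loss = $45.1 + $6.7 + $82.3 = $134.1.
In a second-price auction your bid sets only whether you win, not what you pay, so bidding your true value is weakly dominant.

$134.1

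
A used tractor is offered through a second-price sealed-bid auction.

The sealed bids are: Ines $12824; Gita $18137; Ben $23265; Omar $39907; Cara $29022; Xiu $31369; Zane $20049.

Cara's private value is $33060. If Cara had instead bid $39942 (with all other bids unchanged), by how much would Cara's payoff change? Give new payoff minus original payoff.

−$6847

The highest bid among the other bidders is $39907; Cara's bid doesn't change that.
Original bid $29022: Cara is not highest (top rival bid is $39907); payoff $0.
Alternative bid $39942: Cara is highest, pays the top rival bid $39907; payoff $33060 − $39907 = −$6847.
Change in payoff = −$6847 − ($0) = −$6847.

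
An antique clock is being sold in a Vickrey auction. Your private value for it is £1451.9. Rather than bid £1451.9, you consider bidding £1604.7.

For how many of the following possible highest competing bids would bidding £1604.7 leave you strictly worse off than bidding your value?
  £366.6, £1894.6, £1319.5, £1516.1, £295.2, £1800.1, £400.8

1

The deviation hurts exactly when the highest competing bid lies strictly between £1451.9 and £1604.7 — overbidding then wins at a price above your value.
£366.6: below both → same outcome either way.
£1894.6: above both → same outcome either way.
£1319.5: below both → same outcome either way.
£1516.1: inside the interval → strictly worse (loss £64.2).
£295.2: below both → same outcome either way.
£1800.1: above both → same outcome either way.
£400.8: below both → same outcome either way.
Count: 1.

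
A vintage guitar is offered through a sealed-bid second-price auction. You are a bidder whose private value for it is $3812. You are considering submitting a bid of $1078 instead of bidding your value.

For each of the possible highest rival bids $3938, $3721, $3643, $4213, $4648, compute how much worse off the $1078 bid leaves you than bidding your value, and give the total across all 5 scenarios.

$260

The deviation costs you only when the competing bid falls strictly between $1078 and $3812; elsewhere both bids give the same outcome.
$3938: outcomes coincide → loss $0.
$3721: truthful payoff $91, deviation payoff $0 → loss $91.
$3643: truthful payoff $169, deviation payoff $0 → loss $169.
$4213: outcomes coincide → loss $0.
$4648: outcomes coincide → loss $0.
Total loss = $91 + $169 = $260.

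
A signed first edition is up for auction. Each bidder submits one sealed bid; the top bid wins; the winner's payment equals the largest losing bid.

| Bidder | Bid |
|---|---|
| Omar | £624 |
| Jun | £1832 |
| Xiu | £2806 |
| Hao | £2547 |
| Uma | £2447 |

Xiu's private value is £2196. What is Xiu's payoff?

−£351

Highest bid: Xiu at £2806, so Xiu wins.
Second-highest bid: Hao at £2547 — that is the price the winner pays.
Xiu's payoff = value − price = £2196 − £2547 = −£351.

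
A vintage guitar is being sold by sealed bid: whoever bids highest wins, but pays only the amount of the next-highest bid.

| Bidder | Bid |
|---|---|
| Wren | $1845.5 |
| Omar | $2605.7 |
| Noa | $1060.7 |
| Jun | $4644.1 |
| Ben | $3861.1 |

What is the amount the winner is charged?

Highest bid: Jun at $4644.1, so Jun wins.
Second-highest bid: Ben at $3861.1 — that is the price the winner pays.

$3861.1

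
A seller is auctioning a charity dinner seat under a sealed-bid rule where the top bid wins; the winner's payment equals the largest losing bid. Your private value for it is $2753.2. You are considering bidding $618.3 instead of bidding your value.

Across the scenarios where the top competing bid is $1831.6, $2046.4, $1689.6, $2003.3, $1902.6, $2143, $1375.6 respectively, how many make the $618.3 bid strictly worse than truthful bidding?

The deviation hurts exactly when the highest competing bid lies strictly between $618.3 and $2753.2 — underbidding then forfeits a profitable win.
$1831.6: inside the interval → strictly worse (loss $921.6).
$2046.4: inside the interval → strictly worse (loss $706.8).
$1689.6: inside the interval → strictly worse (loss $1063.6).
$2003.3: inside the interval → strictly worse (loss $749.9).
$1902.6: inside the interval → strictly worse (loss $850.6).
$2143: inside the interval → strictly worse (loss $610.2).
$1375.6: inside the interval → strictly worse (loss $1377.6).
Count: 7.

7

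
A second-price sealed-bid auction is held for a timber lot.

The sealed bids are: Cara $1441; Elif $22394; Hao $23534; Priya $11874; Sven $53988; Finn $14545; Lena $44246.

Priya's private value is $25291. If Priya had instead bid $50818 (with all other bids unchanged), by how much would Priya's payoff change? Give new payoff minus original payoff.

$0

The highest bid among the other bidders is $53988; Priya's bid doesn't change that.
Original bid $11874: Priya is not highest (top rival bid is $53988); payoff $0.
Alternative bid $50818: Priya is not highest (top rival bid is $53988); payoff $0.
Change in payoff = $0 − ($0) = $0.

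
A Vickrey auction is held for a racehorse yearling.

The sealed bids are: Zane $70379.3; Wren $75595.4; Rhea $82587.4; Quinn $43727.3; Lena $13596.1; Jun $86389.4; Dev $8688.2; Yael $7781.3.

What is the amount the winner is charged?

$82587.4

Highest bid: Jun at $86389.4, so Jun wins.
Second-highest bid: Rhea at $82587.4 — that is the price the winner pays.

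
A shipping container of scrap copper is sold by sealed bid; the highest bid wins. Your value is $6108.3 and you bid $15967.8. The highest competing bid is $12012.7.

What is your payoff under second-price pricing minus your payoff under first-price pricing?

$3955.1

You have the highest bid, so you win under either rule.
Second-price: pay $12012.7 → payoff −$5904.4.
First-price: pay your own bid $15967.8 → payoff −$9859.5.
Difference = −$5904.4 − (−$9859.5) = $3955.1.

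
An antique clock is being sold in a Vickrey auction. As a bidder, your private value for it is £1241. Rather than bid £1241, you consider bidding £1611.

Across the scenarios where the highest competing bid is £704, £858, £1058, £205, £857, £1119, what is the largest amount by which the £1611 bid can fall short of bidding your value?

£704: same outcome either way → loss £0.
£858: same outcome either way → loss £0.
£1058: same outcome either way → loss £0.
£205: same outcome either way → loss £0.
£857: same outcome either way → loss £0.
£1119: same outcome either way → loss £0.
Maximum loss: £0.

£0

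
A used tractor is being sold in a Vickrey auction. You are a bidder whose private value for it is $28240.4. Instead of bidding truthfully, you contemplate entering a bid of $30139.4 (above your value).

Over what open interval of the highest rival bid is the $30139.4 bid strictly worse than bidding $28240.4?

If the competing bid is below $28240.4, both bids win at the same price — no difference.
If it is above $30139.4, both bids lose — no difference.
If it lies strictly between $28240.4 and $30139.4, bidding your value loses (payoff 0) while bidding $30139.4 wins at a price above your value (payoff negative).
So the deviation strictly hurts on the open interval ($28240.4, $30139.4).

($28240.4, $30139.4)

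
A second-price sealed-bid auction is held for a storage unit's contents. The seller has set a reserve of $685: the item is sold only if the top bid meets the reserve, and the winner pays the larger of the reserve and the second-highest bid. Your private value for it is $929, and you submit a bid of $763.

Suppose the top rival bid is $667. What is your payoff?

$244

Your bid $763 is the highest and exceeds the reserve.
Price = max(second-highest bid, reserve) = max($667, $685) = $685.
Payoff = $929 − $685 = $244.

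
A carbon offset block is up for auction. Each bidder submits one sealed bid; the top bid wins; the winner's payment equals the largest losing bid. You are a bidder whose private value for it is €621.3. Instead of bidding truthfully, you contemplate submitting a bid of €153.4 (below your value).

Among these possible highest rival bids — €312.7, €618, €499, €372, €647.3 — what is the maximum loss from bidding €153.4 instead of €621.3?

€312.7: truthful gives €308.6, deviation gives €0 → loss €308.6.
€618: truthful gives €3.3, deviation gives €0 → loss €3.3.
€499: truthful gives €122.3, deviation gives €0 → loss €122.3.
€372: truthful gives €249.3, deviation gives €0 → loss €249.3.
€647.3: same outcome either way → loss €0.
Maximum loss: €308.6.

€308.6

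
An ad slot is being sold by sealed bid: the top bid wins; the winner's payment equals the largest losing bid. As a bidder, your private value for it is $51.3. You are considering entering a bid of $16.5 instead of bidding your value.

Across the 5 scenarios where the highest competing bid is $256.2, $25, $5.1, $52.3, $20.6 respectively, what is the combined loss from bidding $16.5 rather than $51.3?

The deviation costs you only when the competing bid falls strictly between $16.5 and $51.3; elsewhere both bids give the same outcome.
$256.2: outcomes coincide → loss $0.
$25: truthful payoff $26.3, deviation payoff $0 → loss $26.3.
$5.1: outcomes coincide → loss $0.
$52.3: outcomes coincide → loss $0.
$20.6: truthful payoff $30.7, deviation payoff $0 → loss $30.7.
Total loss = $26.3 + $30.7 = $57.

$57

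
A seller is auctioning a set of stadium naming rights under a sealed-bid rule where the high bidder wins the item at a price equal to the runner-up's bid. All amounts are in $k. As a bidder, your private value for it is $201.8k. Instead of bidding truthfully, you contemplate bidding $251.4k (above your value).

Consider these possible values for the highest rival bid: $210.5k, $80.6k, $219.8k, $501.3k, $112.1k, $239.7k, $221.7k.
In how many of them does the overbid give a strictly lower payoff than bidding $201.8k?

The deviation hurts exactly when the highest competing bid lies strictly between $201.8k and $251.4k — overbidding then wins at a price above your value.
$210.5k: inside the interval → strictly worse (loss $8.7k).
$80.6k: below both → same outcome either way.
$219.8k: inside the interval → strictly worse (loss $18k).
$501.3k: above both → same outcome either way.
$112.1k: below both → same outcome either way.
$239.7k: inside the interval → strictly worse (loss $37.9k).
$221.7k: inside the interval → strictly worse (loss $19.9k).
Count: 4.

4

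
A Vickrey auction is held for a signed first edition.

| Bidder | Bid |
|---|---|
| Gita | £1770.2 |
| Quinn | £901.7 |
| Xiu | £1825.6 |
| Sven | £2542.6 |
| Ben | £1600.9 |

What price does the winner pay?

Highest bid: Sven at £2542.6, so Sven wins.
Second-highest bid: Xiu at £1825.6 — that is the price the winner pays.

£1825.6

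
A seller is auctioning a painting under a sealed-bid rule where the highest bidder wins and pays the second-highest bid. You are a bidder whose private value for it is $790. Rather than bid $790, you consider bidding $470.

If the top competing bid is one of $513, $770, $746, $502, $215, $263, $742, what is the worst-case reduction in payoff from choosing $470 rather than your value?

$513: truthful gives $277, deviation gives $0 → loss $277.
$770: truthful gives $20, deviation gives $0 → loss $20.
$746: truthful gives $44, deviation gives $0 → loss $44.
$502: truthful gives $288, deviation gives $0 → loss $288.
$215: same outcome either way → loss $0.
$263: same outcome either way → loss $0.
$742: truthful gives $48, deviation gives $0 → loss $48.
Maximum loss: $288.

$288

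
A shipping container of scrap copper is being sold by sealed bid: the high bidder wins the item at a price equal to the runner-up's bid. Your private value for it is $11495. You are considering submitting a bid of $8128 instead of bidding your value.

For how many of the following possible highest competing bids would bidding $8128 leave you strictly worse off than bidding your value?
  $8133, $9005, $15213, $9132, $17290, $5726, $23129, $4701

3

The deviation hurts exactly when the highest competing bid lies strictly between $8128 and $11495 — underbidding then forfeits a profitable win.
$8133: inside the interval → strictly worse (loss $3362).
$9005: inside the interval → strictly worse (loss $2490).
$15213: above both → same outcome either way.
$9132: inside the interval → strictly worse (loss $2363).
$17290: above both → same outcome either way.
$5726: below both → same outcome either way.
$23129: above both → same outcome either way.
$4701: below both → same outcome either way.
Count: 3.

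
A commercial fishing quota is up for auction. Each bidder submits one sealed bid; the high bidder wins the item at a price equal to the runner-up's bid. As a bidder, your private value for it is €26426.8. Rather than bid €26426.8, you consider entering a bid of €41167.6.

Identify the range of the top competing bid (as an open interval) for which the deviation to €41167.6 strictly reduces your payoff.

If the competing bid is below €26426.8, both bids win at the same price — no difference.
If it is above €41167.6, both bids lose — no difference.
If it lies strictly between €26426.8 and €41167.6, bidding your value loses (payoff 0) while bidding €41167.6 wins at a price above your value (payoff negative).
So the deviation strictly hurts on the open interval (€26426.8, €41167.6).

(€26426.8, €41167.6)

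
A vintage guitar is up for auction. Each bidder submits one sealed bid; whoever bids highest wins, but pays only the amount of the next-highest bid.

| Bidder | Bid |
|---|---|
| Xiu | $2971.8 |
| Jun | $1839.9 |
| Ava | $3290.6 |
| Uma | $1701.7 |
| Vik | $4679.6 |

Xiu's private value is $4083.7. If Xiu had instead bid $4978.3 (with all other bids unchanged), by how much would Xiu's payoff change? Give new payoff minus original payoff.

−$595.9

The highest bid among the other bidders is $4679.6; Xiu's bid doesn't change that.
Original bid $2971.8: Xiu is not highest (top rival bid is $4679.6); payoff $0.
Alternative bid $4978.3: Xiu is highest, pays the top rival bid $4679.6; payoff $4083.7 − $4679.6 = −$595.9.
Change in payoff = −$595.9 − ($0) = −$595.9.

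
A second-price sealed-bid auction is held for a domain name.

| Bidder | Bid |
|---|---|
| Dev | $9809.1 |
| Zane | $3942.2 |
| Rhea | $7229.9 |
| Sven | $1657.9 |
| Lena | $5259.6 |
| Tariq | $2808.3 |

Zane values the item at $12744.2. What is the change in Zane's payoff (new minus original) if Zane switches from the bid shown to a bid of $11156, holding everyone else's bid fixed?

$2935.1

The highest bid among the other bidders is $9809.1; Zane's bid doesn't change that.
Original bid $3942.2: Zane is not highest (top rival bid is $9809.1); payoff $0.
Alternative bid $11156: Zane is highest, pays the top rival bid $9809.1; payoff $12744.2 − $9809.1 = $2935.1.
Change in payoff = $2935.1 − ($0) = $2935.1.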